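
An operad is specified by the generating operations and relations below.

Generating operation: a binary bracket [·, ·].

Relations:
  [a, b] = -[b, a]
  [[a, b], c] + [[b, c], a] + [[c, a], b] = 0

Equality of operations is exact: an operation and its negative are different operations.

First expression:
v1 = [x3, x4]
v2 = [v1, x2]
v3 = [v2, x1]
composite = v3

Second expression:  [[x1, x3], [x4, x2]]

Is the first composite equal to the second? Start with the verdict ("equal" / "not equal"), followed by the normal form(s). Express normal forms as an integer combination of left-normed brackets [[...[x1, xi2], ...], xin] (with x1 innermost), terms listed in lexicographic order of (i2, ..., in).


not equal — first [[[x1, x2], x3], x4] - [[[x1, x2], x4], x3] - [[[x1, x3], x4], x2] + [[[x1, x4], x3], x2], second -[[[x1, x3], x2], x4] + [[[x1, x3], x4], x2]


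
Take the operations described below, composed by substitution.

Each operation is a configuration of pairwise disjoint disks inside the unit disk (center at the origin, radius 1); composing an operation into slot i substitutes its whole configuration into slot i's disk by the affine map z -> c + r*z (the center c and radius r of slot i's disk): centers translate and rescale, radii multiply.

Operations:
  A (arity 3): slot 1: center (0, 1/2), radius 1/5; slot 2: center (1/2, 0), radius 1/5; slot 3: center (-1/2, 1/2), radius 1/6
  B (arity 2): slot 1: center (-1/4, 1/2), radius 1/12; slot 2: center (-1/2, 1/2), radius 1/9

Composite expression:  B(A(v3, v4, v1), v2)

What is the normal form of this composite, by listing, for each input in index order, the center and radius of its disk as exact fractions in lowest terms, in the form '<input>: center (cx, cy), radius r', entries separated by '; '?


v1: center (-7/24, 13/24), radius 1/72; v2: center (-1/2, 1/2), radius 1/9; v3: center (-1/4, 13/24), radius 1/60; v4: center (-5/24, 1/2), radius 1/60

Only the slot chain above each v matters under B; compose those maps.
tracing v3 down its 2-map path: center (-1/4, 13/24), radius 1/60
tracing v4 down its 2-map path: center (-5/24, 1/2), radius 1/60
tracing v1 down its 2-map path: center (-7/24, 13/24), radius 1/72
tracing v2 down its 1-map path: center (-1/2, 1/2), radius 1/9


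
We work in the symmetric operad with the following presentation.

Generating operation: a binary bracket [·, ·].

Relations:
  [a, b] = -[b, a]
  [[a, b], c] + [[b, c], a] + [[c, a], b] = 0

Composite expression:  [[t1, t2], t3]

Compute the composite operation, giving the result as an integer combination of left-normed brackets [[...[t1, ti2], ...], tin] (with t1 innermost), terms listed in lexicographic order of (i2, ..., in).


[[t1, t2], t3]


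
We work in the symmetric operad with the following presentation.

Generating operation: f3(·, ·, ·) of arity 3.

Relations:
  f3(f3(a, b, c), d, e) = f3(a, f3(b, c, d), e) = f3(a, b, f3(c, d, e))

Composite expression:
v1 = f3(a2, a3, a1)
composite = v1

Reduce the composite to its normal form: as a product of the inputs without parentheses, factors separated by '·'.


a2 · a3 · a1

The f3-tree's shape is irrelevant; the a-reading-order decides.
f3(a2, a3, a1) reduces to a2 · a3 · a1


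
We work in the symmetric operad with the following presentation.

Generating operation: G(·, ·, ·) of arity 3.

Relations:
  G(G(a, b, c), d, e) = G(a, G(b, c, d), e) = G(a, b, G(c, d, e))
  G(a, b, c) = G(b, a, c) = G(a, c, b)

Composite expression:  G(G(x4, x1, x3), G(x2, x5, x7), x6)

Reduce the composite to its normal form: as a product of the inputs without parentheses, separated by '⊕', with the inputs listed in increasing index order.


x1 ⊕ x2 ⊕ x3 ⊕ x4 ⊕ x5 ⊕ x6 ⊕ x7

Reordering under G is free, so list the x-inputs canonically.
G(x4, x1, x3) flattens to x4 ⊕ x1 ⊕ x3
G(x2, x5, x7) flattens to x2 ⊕ x5 ⊕ x7
G(G(x4, x1, x3), G(x2, x5, x7), x6) flattens to x4 ⊕ x1 ⊕ x3 ⊕ x2 ⊕ x5 ⊕ x7 ⊕ x6
reordering the factors by index: x1 ⊕ x2 ⊕ x3 ⊕ x4 ⊕ x5 ⊕ x6 ⊕ x7


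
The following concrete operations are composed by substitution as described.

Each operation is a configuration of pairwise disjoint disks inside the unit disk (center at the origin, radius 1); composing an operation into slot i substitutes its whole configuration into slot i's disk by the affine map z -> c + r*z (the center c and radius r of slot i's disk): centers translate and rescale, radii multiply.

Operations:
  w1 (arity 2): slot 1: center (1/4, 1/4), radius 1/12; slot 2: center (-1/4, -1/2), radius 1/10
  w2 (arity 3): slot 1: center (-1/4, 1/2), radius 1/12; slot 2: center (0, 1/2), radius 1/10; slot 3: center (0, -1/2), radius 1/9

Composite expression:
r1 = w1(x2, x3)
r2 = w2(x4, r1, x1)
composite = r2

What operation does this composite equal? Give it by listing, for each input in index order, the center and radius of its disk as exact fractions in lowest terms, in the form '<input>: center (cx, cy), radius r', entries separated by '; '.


Only the slot chain above each x matters under w2; compose those maps.
x4: after 1 affine step, its disk has center (-1/4, 1/2), radius 1/12
x2: after 2 affine steps, its disk has center (1/40, 21/40), radius 1/120
x3: after 2 affine steps, its disk has center (-1/40, 9/20), radius 1/100
x1: after 1 affine step, its disk has center (0, -1/2), radius 1/9

x1: center (0, -1/2), radius 1/9; x2: center (1/40, 21/40), radius 1/120; x3: center (-1/40, 9/20), radius 1/100; x4: center (-1/4, 1/2), radius 1/12


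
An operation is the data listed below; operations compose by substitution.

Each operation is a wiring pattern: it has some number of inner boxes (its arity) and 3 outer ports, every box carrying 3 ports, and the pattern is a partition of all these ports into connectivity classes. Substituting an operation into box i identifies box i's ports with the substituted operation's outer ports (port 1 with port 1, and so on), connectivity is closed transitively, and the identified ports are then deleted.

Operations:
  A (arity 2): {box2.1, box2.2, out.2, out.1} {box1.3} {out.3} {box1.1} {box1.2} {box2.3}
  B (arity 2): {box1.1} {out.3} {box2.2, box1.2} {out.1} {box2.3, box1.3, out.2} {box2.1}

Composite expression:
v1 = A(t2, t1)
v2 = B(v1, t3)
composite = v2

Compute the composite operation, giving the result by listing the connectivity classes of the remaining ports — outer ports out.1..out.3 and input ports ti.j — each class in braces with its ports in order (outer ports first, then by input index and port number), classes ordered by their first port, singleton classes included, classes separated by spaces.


Two ports join when wires chain via B-identified ports.
through A, on inputs (t2, t1): {out.1, out.2, t1.1, t1.2} {out.3} {t1.3} {t2.1} {t2.2} {t2.3} (out.j = stage outer ports)
through B, on inputs (t2, t1, t3): {out.1} {out.2, t3.3} {out.3} {t1.1, t1.2, t3.2} {t1.3} {t2.1} {t2.2} {t2.3} {t3.1} (out.j = stage outer ports)

{out.1} {out.2, t3.3} {out.3} {t1.1, t1.2, t3.2} {t1.3} {t2.1} {t2.2} {t2.3} {t3.1}


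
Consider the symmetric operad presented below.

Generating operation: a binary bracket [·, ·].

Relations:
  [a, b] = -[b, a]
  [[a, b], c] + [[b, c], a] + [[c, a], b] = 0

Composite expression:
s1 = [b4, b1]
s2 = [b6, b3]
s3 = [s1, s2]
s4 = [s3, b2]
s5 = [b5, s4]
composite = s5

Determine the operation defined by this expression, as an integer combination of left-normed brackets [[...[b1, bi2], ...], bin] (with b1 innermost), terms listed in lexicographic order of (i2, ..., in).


-[[[[[b1, b4], b3], b6], b2], b5] + [[[[[b1, b4], b6], b3], b2], b5]

Skip Jacobi rewriting: expand, keep b1-initial words, read off terms.
Composite bracket: [b5, [[[b4, b1], [b6, b3]], b2]]
The bracket unfolds into 32 signed words via [a, b] = ab - ba (2^5 = 32).
Collect the words opening with b1:
  from b1b4b3b6b2b5, sign -1: term -[[[[[b1, b4], b3], b6], b2], b5]
  from b1b4b6b3b2b5, sign +1: term +[[[[[b1, b4], b6], b3], b2], b5]


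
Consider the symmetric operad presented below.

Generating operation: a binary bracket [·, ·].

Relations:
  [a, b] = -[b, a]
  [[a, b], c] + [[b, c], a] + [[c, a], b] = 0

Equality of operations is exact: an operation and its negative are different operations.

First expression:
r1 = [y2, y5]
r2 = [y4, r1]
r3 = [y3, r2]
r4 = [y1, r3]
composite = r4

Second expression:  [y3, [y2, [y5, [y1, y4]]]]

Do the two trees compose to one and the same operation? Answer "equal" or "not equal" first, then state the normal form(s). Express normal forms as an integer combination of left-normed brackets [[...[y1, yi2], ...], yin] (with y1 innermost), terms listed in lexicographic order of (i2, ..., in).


not equal; first: [[[[y1, y2], y5], y4], y3] - [[[[y1, y3], y2], y5], y4] + [[[[y1, y3], y4], y2], y5] - [[[[y1, y3], y4], y5], y2] + [[[[y1, y3], y5], y2], y4] - [[[[y1, y4], y2], y5], y3] + [[[[y1, y4], y5], y2], y3] - [[[[y1, y5], y2], y4], y3]; second: -[[[[y1, y4], y5], y2], y3]

The first expression reduces to [[[[y1, y2], y5], y4], y3] - [[[[y1, y3], y2], y5], y4] + [[[[y1, y3], y4], y2], y5] - [[[[y1, y3], y4], y5], y2] + [[[[y1, y3], y5], y2], y4] - [[[[y1, y4], y2], y5], y3] + [[[[y1, y4], y5], y2], y3] - [[[[y1, y5], y2], y4], y3]
The second expression reduces to -[[[[y1, y4], y5], y2], y3]
The forms do not match — not equal.


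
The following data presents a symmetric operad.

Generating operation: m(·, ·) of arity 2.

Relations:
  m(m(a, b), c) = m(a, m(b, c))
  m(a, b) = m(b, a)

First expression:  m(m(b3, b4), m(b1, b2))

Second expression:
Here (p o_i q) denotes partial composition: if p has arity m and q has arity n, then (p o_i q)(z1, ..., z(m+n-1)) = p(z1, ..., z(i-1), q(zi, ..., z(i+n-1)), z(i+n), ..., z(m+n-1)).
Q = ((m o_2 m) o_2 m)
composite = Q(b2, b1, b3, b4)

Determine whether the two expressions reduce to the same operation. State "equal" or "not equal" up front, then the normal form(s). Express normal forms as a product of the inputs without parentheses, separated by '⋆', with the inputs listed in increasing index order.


Normal form of the first expression: b1 ⋆ b2 ⋆ b3 ⋆ b4
Normal form of the second expression: b1 ⋆ b2 ⋆ b3 ⋆ b4
One common form — equal.

equal; both compose to b1 ⋆ b2 ⋆ b3 ⋆ b4


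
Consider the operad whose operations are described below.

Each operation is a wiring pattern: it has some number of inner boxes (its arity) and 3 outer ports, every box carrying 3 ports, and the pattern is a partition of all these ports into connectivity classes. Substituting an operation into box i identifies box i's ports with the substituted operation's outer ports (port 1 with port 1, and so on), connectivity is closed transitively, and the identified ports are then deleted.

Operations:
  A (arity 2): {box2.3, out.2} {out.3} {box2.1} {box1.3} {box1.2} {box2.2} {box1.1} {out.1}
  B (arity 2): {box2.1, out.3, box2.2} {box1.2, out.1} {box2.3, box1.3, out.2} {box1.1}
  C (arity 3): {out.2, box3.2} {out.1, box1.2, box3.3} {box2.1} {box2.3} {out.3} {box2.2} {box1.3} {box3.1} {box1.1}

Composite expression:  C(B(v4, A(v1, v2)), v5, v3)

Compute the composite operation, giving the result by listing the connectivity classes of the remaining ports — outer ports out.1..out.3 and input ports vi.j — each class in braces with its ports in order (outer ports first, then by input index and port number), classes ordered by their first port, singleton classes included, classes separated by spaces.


Treat the ports identified at C as solder joints: merge, then drop.
composing A on (v1, v2), with out.j its own outer ports: {out.1} {out.2, v2.3} {out.3} {v1.1} {v1.2} {v1.3} {v2.1} {v2.2}
composing B on (v4, v1, v2), with out.j its own outer ports: {out.1, v4.2} {out.2, v4.3} {out.3, v2.3} {v1.1} {v1.2} {v1.3} {v2.1} {v2.2} {v4.1}
composing C on (v4, v1, v2, v5, v3), with out.j its own outer ports: {out.1, v3.3, v4.3} {out.2, v3.2} {out.3} {v1.1} {v1.2} {v1.3} {v2.1} {v2.2} {v2.3} {v3.1} {v4.1} {v4.2} {v5.1} {v5.2} {v5.3}

{out.1, v3.3, v4.3} {out.2, v3.2} {out.3} {v1.1} {v1.2} {v1.3} {v2.1} {v2.2} {v2.3} {v3.1} {v4.1} {v4.2} {v5.1} {v5.2} {v5.3}


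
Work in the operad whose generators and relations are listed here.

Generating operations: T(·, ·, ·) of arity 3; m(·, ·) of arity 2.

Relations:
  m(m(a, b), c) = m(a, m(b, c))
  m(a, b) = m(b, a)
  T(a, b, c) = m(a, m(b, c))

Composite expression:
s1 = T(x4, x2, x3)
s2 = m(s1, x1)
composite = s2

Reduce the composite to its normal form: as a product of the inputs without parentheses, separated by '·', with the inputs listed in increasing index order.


x1 · x2 · x3 · x4


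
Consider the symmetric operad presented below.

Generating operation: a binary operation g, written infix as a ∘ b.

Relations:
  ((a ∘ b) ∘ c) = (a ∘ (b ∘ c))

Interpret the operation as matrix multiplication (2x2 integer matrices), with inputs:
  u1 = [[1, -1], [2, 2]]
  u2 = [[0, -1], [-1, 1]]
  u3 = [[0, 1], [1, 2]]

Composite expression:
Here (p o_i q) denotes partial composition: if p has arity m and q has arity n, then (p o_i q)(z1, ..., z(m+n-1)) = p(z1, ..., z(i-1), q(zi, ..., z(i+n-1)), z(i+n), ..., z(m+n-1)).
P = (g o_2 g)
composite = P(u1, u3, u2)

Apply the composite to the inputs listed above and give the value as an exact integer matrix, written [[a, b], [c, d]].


[[1, 0], [-6, 4]]

(u3 ∘ u2) = [[-1, 1], [-2, 1]]
(u1 ∘ (u3 ∘ u2)) = [[1, 0], [-6, 4]]


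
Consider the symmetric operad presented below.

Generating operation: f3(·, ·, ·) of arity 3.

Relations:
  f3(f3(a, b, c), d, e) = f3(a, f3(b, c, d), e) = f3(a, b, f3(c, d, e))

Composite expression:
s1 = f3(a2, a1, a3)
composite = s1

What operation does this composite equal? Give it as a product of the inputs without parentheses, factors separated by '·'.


a2 · a1 · a3

Key point: f3 is associative — brackets drop, the a-order remains.
f3(a2, a1, a3) unparenthesizes to a2 · a1 · a3


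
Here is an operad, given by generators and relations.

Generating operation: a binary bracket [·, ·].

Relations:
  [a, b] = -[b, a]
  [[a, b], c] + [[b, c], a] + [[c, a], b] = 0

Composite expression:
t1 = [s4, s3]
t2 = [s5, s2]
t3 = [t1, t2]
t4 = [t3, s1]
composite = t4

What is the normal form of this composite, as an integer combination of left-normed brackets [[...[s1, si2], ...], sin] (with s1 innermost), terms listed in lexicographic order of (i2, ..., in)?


[[[[s1, s2], s5], s3], s4] - [[[[s1, s2], s5], s4], s3] - [[[[s1, s3], s4], s2], s5] + [[[[s1, s3], s4], s5], s2] + [[[[s1, s4], s3], s2], s5] - [[[[s1, s4], s3], s5], s2] - [[[[s1, s5], s2], s3], s4] + [[[[s1, s5], s2], s4], s3]

Left-normed coefficients sit on the s1-initial expansion words.
Composite bracket: [[[s4, s3], [s5, s2]], s1]
Applying ab - ba throughout gives 16 signed words (2^4 = 16).
Collect the words opening with s1:
  s1s2s5s3s4 appears with sign +1, giving the term +[[[[s1, s2], s5], s3], s4]
  s1s2s5s4s3 appears with sign -1, giving the term -[[[[s1, s2], s5], s4], s3]
  s1s3s4s2s5 appears with sign -1, giving the term -[[[[s1, s3], s4], s2], s5]
  s1s3s4s5s2 appears with sign +1, giving the term +[[[[s1, s3], s4], s5], s2]
  s1s4s3s2s5 appears with sign +1, giving the term +[[[[s1, s4], s3], s2], s5]
  s1s4s3s5s2 appears with sign -1, giving the term -[[[[s1, s4], s3], s5], s2]
  s1s5s2s3s4 appears with sign -1, giving the term -[[[[s1, s5], s2], s3], s4]
  s1s5s2s4s3 appears with sign +1, giving the term +[[[[s1, s5], s2], s4], s3]


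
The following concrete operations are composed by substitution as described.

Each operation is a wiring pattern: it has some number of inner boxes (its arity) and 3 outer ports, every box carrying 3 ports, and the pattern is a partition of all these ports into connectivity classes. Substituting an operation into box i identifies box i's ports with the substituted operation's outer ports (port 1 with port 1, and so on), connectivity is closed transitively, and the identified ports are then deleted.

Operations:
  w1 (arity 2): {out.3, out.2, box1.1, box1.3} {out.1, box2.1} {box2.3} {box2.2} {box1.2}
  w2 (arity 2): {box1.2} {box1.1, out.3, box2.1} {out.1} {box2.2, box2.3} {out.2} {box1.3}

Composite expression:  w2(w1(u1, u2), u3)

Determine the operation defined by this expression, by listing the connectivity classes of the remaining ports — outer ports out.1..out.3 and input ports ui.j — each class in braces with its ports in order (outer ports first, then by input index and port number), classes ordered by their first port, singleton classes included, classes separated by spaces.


Reachability decides: close wires over w2-identified ports.
stage w1: inputs (u1, u2), connectivity {out.1, u2.1} {out.2, out.3, u1.1, u1.3} {u1.2} {u2.2} {u2.3}, out.j its boundary
stage w2: inputs (u1, u2, u3), connectivity {out.1} {out.2} {out.3, u2.1, u3.1} {u1.1, u1.3} {u1.2} {u2.2} {u2.3} {u3.2, u3.3}, out.j its boundary

{out.1} {out.2} {out.3, u2.1, u3.1} {u1.1, u1.3} {u1.2} {u2.2} {u2.3} {u3.2, u3.3}


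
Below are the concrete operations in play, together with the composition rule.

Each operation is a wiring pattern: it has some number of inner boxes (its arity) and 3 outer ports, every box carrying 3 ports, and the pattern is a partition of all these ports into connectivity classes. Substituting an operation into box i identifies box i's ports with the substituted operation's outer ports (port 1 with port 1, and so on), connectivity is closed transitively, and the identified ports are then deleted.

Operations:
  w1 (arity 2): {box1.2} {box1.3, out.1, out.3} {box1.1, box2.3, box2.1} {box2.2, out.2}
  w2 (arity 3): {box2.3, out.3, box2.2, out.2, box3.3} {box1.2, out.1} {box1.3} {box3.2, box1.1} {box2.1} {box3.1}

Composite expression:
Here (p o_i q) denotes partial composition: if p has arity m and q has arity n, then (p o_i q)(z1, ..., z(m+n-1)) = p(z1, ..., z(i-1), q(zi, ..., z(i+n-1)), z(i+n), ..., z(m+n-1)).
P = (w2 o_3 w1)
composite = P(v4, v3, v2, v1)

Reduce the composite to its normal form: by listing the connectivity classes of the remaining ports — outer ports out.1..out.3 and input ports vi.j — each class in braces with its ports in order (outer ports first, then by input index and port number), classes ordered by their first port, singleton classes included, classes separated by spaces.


{out.1, v4.2} {out.2, out.3, v2.3, v3.2, v3.3} {v1.1, v1.3, v2.1} {v1.2, v4.1} {v2.2} {v3.1} {v4.3}

Treat the ports identified at w2 as solder joints: merge, then drop.
composing w1 on (v2, v1), with out.j its own outer ports: {out.1, out.3, v2.3} {out.2, v1.2} {v1.1, v1.3, v2.1} {v2.2}
composing w2 on (v4, v3, v2, v1), with out.j its own outer ports: {out.1, v4.2} {out.2, out.3, v2.3, v3.2, v3.3} {v1.1, v1.3, v2.1} {v1.2, v4.1} {v2.2} {v3.1} {v4.3}


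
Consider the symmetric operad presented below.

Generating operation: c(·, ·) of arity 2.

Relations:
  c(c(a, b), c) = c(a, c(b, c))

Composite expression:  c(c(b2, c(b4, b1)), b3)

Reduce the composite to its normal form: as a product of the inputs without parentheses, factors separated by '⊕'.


b2 ⊕ b4 ⊕ b1 ⊕ b3


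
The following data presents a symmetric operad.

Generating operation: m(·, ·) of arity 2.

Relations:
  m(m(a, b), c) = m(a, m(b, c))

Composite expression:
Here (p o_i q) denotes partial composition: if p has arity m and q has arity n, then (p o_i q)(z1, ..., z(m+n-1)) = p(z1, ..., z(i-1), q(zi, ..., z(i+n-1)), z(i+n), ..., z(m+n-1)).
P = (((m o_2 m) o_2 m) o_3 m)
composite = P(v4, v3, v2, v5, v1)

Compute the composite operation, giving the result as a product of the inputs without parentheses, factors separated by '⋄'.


v4 ⋄ v3 ⋄ v2 ⋄ v5 ⋄ v1


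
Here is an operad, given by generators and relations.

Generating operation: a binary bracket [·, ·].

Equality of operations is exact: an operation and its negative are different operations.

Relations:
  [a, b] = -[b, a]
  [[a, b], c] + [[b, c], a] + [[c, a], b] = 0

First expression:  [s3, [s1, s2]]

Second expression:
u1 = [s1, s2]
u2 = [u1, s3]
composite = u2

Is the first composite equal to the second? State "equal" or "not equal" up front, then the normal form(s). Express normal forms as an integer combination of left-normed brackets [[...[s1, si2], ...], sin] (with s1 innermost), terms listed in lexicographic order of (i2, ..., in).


not equal: they reduce to -[[s1, s2], s3] and [[s1, s2], s3]

In normal form, the first expression is -[[s1, s2], s3]
In normal form, the second expression is [[s1, s2], s3]
Different reductions; not equal.


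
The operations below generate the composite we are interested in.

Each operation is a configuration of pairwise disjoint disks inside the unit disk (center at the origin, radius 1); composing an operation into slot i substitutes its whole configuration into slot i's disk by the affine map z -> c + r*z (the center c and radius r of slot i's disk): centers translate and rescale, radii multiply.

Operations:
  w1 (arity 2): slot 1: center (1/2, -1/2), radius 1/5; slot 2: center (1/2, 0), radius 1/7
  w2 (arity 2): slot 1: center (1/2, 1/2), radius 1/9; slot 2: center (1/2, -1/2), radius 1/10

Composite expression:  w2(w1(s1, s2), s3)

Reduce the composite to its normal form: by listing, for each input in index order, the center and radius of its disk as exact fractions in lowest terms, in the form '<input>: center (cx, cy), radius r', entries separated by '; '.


s1: center (5/9, 4/9), radius 1/45; s2: center (5/9, 1/2), radius 1/63; s3: center (1/2, -1/2), radius 1/10

Each s-disk chains the slot maps above it in w2; radii multiply.
s1: after 2 affine steps, its disk has center (5/9, 4/9), radius 1/45
s2: after 2 affine steps, its disk has center (5/9, 1/2), radius 1/63
s3: after 1 affine step, its disk has center (1/2, -1/2), radius 1/10


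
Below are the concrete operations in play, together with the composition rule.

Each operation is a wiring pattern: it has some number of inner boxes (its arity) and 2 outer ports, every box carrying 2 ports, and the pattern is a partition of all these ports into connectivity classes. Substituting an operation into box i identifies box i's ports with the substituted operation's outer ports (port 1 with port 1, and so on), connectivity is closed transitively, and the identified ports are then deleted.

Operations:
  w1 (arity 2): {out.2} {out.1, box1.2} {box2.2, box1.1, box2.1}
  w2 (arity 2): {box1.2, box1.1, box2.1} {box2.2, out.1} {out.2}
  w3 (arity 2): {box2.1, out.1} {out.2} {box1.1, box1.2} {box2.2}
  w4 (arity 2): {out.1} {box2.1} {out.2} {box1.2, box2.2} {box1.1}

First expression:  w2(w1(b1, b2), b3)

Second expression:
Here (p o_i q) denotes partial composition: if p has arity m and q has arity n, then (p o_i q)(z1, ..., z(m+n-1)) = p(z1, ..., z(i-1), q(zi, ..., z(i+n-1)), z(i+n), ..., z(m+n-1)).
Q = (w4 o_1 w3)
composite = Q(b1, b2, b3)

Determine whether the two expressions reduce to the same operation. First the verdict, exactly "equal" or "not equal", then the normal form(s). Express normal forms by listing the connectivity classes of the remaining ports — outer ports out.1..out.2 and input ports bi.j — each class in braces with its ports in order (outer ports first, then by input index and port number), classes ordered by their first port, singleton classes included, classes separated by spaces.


not equal: they reduce to {out.1, b3.2} {out.2} {b1.1, b2.1, b2.2} {b1.2, b3.1} and {out.1} {out.2} {b1.1, b1.2} {b2.1} {b2.2} {b3.1} {b3.2}


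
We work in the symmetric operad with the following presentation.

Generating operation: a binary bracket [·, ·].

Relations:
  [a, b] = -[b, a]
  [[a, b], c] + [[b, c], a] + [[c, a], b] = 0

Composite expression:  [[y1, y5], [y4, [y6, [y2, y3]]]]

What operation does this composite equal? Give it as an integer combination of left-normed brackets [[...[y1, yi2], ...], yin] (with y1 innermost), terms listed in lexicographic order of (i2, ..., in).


[[[[[y1, y5], y2], y3], y6], y4] - [[[[[y1, y5], y3], y2], y6], y4] - [[[[[y1, y5], y4], y2], y3], y6] + [[[[[y1, y5], y4], y3], y2], y6] + [[[[[y1, y5], y4], y6], y2], y3] - [[[[[y1, y5], y4], y6], y3], y2] - [[[[[y1, y5], y6], y2], y3], y4] + [[[[[y1, y5], y6], y3], y2], y4]

Expand each bracket as ab - ba; the y1-initial words give the coefficients.
Composite bracket: [[y1, y5], [y4, [y6, [y2, y3]]]]
Full expansion: 32 signed words from ab - ba (2^5 = 32).
Words beginning with y1 determine it all:
  word y1y5y2y3y6y4 has sign +1, contributing +[[[[[y1, y5], y2], y3], y6], y4]
  word y1y5y3y2y6y4 has sign -1, contributing -[[[[[y1, y5], y3], y2], y6], y4]
  word y1y5y4y2y3y6 has sign -1, contributing -[[[[[y1, y5], y4], y2], y3], y6]
  word y1y5y4y3y2y6 has sign +1, contributing +[[[[[y1, y5], y4], y3], y2], y6]
  word y1y5y4y6y2y3 has sign +1, contributing +[[[[[y1, y5], y4], y6], y2], y3]
  word y1y5y4y6y3y2 has sign -1, contributing -[[[[[y1, y5], y4], y6], y3], y2]
  word y1y5y6y2y3y4 has sign -1, contributing -[[[[[y1, y5], y6], y2], y3], y4]
  word y1y5y6y3y2y4 has sign +1, contributing +[[[[[y1, y5], y6], y3], y2], y4]


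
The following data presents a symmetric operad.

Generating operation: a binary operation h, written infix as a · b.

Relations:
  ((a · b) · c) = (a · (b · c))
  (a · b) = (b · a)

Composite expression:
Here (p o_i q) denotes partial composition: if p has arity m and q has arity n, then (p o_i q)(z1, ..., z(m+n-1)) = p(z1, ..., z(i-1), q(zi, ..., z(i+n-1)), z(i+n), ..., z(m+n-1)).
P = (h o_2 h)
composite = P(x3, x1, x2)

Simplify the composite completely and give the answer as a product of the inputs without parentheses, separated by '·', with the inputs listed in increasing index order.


x1 · x2 · x3

Any arrangement under h is one operation, so sort the x-inputs.
(x1 · x2) linearizes to x1 · x2
(x3 · (x1 · x2)) linearizes to x3 · x1 · x2
sorting the factors by input index: x1 · x2 · x3


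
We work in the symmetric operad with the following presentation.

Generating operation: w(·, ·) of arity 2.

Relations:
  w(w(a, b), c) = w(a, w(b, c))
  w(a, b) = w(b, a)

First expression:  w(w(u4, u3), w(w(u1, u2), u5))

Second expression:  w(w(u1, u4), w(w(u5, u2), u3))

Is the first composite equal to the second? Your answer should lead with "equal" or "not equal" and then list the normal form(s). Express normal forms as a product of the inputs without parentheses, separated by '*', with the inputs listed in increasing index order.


equal; the common form is u1 * u2 * u3 * u4 * u5


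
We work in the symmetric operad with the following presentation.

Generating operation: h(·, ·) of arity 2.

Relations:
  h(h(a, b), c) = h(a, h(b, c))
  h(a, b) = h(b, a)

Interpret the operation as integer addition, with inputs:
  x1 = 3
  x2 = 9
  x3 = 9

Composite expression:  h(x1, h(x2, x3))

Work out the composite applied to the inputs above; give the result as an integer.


21

h(x2, x3) = 18
h(x1, h(x2, x3)) = 21


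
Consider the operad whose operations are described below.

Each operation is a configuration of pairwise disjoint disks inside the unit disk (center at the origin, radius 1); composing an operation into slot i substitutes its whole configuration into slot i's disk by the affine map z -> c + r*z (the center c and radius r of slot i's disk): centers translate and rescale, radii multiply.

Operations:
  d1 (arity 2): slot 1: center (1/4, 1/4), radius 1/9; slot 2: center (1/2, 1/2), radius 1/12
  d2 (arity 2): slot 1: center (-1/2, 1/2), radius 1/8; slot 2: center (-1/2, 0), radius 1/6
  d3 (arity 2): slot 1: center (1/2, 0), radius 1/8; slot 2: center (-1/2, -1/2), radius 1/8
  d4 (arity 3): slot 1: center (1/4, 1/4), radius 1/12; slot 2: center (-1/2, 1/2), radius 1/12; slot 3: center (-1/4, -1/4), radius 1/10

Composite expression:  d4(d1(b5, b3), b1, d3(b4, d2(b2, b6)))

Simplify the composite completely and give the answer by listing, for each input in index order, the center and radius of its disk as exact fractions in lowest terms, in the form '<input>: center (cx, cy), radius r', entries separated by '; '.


b1: center (-1/2, 1/2), radius 1/12; b2: center (-49/160, -47/160), radius 1/640; b3: center (7/24, 7/24), radius 1/144; b4: center (-1/5, -1/4), radius 1/80; b5: center (13/48, 13/48), radius 1/108; b6: center (-49/160, -3/10), radius 1/480

Below d4, radii multiply path by path; the b-disk centers shift.
b5 passes through 2 substitutions, ending at center (13/48, 13/48), radius 1/108
b3 passes through 2 substitutions, ending at center (7/24, 7/24), radius 1/144
b1 passes through 1 substitution, ending at center (-1/2, 1/2), radius 1/12
b4 passes through 2 substitutions, ending at center (-1/5, -1/4), radius 1/80
b2 passes through 3 substitutions, ending at center (-49/160, -47/160), radius 1/640
b6 passes through 3 substitutions, ending at center (-49/160, -3/10), radius 1/480


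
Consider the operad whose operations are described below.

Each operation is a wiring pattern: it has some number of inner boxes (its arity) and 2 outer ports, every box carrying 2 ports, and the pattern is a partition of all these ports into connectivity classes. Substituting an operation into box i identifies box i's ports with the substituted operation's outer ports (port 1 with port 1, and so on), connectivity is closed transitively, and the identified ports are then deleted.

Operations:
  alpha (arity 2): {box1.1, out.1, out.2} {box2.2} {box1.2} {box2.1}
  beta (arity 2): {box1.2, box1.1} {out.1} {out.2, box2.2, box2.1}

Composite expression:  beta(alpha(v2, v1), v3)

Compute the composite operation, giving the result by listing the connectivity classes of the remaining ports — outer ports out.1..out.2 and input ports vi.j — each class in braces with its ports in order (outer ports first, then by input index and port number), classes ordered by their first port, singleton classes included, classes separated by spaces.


{out.1} {out.2, v3.1, v3.2} {v1.1} {v1.2} {v2.1} {v2.2}

Treat the ports identified at beta as solder joints: merge, then drop.
the subtree at alpha composes to {out.1, out.2, v2.1} {v1.1} {v1.2} {v2.2} on (v2, v1); out.j = own outer ports
the subtree at beta composes to {out.1} {out.2, v3.1, v3.2} {v1.1} {v1.2} {v2.1} {v2.2} on (v2, v1, v3); out.j = own outer ports


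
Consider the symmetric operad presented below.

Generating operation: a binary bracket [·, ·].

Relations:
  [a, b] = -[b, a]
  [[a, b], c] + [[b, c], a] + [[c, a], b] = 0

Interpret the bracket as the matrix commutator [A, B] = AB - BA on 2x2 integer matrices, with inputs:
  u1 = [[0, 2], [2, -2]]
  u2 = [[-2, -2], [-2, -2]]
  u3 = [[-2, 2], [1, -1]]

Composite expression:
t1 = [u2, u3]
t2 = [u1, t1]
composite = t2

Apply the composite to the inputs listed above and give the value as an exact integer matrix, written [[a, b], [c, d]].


[u2, u3] = [[2, -2], [2, -2]]
[u1, [u2, u3]] = [[8, -12], [4, -8]]

[[8, -12], [4, -8]]


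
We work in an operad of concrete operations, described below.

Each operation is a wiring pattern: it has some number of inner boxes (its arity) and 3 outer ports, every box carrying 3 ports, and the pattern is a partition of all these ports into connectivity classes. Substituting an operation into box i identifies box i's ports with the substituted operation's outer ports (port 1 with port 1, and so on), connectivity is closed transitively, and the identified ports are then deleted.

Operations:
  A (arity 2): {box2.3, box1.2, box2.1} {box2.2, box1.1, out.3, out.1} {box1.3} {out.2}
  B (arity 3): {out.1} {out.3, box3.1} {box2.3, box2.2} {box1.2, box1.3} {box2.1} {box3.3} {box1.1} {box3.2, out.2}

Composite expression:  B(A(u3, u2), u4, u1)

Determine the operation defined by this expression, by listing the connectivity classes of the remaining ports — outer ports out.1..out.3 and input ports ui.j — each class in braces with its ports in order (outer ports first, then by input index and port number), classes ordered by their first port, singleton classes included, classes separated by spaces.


{out.1} {out.2, u1.2} {out.3, u1.1} {u1.3} {u2.1, u2.3, u3.2} {u2.2, u3.1} {u3.3} {u4.1} {u4.2, u4.3}

Connectivity passes through glued B-boundaries; trace each wire chain.
composing A on (u3, u2), with out.j its own outer ports: {out.1, out.3, u2.2, u3.1} {out.2} {u2.1, u2.3, u3.2} {u3.3}
composing B on (u3, u2, u4, u1), with out.j its own outer ports: {out.1} {out.2, u1.2} {out.3, u1.1} {u1.3} {u2.1, u2.3, u3.2} {u2.2, u3.1} {u3.3} {u4.1} {u4.2, u4.3}


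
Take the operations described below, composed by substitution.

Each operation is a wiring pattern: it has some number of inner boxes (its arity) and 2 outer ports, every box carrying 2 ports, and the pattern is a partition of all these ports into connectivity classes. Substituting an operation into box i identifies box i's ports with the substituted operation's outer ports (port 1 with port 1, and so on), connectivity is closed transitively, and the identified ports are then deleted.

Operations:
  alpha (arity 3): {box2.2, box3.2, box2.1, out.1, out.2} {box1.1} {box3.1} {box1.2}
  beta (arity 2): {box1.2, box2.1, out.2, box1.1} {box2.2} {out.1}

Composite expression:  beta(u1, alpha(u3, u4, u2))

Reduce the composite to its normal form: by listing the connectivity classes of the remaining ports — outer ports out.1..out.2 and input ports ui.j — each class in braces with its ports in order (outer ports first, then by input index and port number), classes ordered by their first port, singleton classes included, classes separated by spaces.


{out.1} {out.2, u1.1, u1.2, u2.2, u4.1, u4.2} {u2.1} {u3.1} {u3.2}

After gluing at beta, chains via deleted ports link the u-ports.
alpha over (u3, u4, u2) gives {out.1, out.2, u2.2, u4.1, u4.2} {u2.1} {u3.1} {u3.2}, out.j being that stage's outer ports
beta over (u1, u3, u4, u2) gives {out.1} {out.2, u1.1, u1.2, u2.2, u4.1, u4.2} {u2.1} {u3.1} {u3.2}, out.j being that stage's outer ports


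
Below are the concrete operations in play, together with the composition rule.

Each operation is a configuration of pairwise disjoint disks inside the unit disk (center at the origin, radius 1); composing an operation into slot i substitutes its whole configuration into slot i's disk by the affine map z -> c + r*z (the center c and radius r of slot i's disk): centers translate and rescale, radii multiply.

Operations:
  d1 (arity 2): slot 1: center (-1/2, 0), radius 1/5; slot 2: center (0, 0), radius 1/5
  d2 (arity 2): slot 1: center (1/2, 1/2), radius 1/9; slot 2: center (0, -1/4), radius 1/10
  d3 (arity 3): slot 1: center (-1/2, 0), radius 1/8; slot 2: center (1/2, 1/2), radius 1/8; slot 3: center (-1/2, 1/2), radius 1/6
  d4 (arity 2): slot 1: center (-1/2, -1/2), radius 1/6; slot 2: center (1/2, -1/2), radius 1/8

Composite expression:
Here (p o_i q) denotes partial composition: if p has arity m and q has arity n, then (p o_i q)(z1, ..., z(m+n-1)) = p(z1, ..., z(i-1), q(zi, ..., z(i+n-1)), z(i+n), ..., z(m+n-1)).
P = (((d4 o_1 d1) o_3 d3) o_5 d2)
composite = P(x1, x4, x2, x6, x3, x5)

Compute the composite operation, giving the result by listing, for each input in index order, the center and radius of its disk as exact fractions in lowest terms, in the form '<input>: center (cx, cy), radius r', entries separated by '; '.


x1: center (-7/12, -1/2), radius 1/30; x2: center (7/16, -1/2), radius 1/64; x3: center (43/96, -41/96), radius 1/432; x4: center (-1/2, -1/2), radius 1/30; x5: center (7/16, -85/192), radius 1/480; x6: center (9/16, -7/16), radius 1/64

Below d4, radii multiply path by path; the x-disk centers shift.
input x1: composing its 2 substitution steps yields center (-7/12, -1/2), radius 1/30
input x4: composing its 2 substitution steps yields center (-1/2, -1/2), radius 1/30
input x2: composing its 2 substitution steps yields center (7/16, -1/2), radius 1/64
input x6: composing its 2 substitution steps yields center (9/16, -7/16), radius 1/64
input x3: composing its 3 substitution steps yields center (43/96, -41/96), radius 1/432
input x5: composing its 3 substitution steps yields center (7/16, -85/192), radius 1/480


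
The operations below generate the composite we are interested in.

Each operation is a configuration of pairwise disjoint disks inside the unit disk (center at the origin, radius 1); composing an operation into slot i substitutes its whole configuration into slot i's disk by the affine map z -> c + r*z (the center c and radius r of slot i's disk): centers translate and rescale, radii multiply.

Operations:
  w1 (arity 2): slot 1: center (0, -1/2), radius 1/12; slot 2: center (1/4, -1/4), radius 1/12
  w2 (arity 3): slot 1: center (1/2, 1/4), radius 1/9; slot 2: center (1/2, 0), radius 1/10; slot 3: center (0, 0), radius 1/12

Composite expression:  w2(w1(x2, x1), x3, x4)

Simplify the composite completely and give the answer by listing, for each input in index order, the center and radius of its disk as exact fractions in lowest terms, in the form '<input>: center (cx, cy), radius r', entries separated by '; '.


x1: center (19/36, 2/9), radius 1/108; x2: center (1/2, 7/36), radius 1/108; x3: center (1/2, 0), radius 1/10; x4: center (0, 0), radius 1/12

Nesting under w2 composes maps z -> c + r*z down each x-path.
input x2: composing its 2 substitution steps yields center (1/2, 7/36), radius 1/108
input x1: composing its 2 substitution steps yields center (19/36, 2/9), radius 1/108
input x3: composing its 1 substitution step yields center (1/2, 0), radius 1/10
input x4: composing its 1 substitution step yields center (0, 0), radius 1/12


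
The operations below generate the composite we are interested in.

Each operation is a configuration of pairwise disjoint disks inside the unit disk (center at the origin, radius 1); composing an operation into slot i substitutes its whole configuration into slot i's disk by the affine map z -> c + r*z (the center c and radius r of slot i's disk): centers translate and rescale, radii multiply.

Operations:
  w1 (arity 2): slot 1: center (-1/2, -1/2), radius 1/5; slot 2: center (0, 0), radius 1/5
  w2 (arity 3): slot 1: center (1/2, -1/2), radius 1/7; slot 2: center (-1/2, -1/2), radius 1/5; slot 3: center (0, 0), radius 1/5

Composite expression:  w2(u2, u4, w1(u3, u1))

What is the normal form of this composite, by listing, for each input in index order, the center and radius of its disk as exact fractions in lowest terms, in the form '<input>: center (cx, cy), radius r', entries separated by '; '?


u1: center (0, 0), radius 1/25; u2: center (1/2, -1/2), radius 1/7; u3: center (-1/10, -1/10), radius 1/25; u4: center (-1/2, -1/2), radius 1/5

Affine substitution under w2: radii multiply and u-centers shift.
input u2: applying the 1 nested substitution gives center (1/2, -1/2), radius 1/7
input u4: applying the 1 nested substitution gives center (-1/2, -1/2), radius 1/5
input u3: applying the 2 nested substitutions gives center (-1/10, -1/10), radius 1/25
input u1: applying the 2 nested substitutions gives center (0, 0), radius 1/25


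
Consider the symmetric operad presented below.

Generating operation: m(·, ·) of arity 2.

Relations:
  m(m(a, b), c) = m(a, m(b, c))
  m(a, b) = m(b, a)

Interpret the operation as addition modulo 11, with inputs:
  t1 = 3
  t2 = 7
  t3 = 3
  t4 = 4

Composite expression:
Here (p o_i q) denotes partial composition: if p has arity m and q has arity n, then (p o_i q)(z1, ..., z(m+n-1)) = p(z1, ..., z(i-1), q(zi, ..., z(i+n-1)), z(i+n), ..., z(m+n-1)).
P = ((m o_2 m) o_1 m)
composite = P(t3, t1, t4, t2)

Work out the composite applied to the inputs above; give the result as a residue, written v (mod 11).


6 (mod 11)

m(t3, t1) = 6
m(t4, t2) = 0
m(m(t3, t1), m(t4, t2)) = 6


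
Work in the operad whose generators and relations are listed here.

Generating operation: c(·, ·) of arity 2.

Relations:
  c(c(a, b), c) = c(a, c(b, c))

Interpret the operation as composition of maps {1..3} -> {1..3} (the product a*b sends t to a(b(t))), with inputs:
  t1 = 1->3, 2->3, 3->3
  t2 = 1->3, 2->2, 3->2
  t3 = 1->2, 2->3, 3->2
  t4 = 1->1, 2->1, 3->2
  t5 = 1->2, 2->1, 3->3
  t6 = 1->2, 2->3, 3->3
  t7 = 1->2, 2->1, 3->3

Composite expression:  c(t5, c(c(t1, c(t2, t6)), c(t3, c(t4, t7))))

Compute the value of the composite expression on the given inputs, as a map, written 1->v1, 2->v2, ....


c(t2, t6) = 1->2, 2->2, 3->2
c(t1, c(t2, t6)) = 1->3, 2->3, 3->3
c(t4, t7) = 1->1, 2->1, 3->2
c(t3, c(t4, t7)) = 1->2, 2->2, 3->3
c(c(t1, c(t2, t6)), c(t3, c(t4, t7))) = 1->3, 2->3, 3->3
c(t5, c(c(t1, c(t2, t6)), c(t3, c(t4, t7)))) = 1->3, 2->3, 3->3

1->3, 2->3, 3->3
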